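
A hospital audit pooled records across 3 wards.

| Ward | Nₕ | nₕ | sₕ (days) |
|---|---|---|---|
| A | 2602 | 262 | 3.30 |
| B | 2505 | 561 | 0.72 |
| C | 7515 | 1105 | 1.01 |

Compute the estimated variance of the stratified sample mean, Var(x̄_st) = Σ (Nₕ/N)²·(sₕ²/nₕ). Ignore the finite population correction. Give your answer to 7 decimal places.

0.0021300

N = 12622. Term for each stratum: Wₕ²sₕ²/nₕ.
Var(x̄_st) = 0.0017663828 + 0.0000363966 + 0.0003272518 = 0.0021300312 → 0.0021300.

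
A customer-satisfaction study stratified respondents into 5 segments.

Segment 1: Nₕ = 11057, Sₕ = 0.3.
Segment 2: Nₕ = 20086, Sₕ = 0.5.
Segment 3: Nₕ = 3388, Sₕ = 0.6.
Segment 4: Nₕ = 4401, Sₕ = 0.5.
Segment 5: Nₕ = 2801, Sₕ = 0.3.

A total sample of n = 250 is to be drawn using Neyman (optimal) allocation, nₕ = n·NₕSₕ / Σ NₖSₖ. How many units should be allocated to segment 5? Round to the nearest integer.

Σ NₕSₕ = 11057·0.3 + 20086·0.5 + 3388·0.6 + 4401·0.5 + 2801·0.3 = 18433.7.
Share for 5: 840.3/18433.7 = 0.04558.
n_5 = 250 × 0.04558 = 11.396... → 11.

11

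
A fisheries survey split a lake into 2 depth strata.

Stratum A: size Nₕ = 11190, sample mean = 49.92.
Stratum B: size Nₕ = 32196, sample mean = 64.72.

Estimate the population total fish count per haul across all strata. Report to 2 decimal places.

Population total = Σ Nₕ·x̄ₕ (each stratum's size times its mean).
11190·49.92 + 32196·64.72 = 558604.8 + 2083725.12 = 2642329.92.

2642329.92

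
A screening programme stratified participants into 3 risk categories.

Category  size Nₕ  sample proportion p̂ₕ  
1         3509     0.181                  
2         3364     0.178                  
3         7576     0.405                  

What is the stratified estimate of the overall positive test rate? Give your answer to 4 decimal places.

0.2978

N = 3509 + 3364 + 7576 = 14449.
Overall proportion = Σ (Nₕ/N)·p̂ₕ.
Σ Nₕp̂ₕ = 635.129 + 598.792 + 3068.28 = 4302.201.
4302.201 / 14449 = 0.297751... → 0.2978.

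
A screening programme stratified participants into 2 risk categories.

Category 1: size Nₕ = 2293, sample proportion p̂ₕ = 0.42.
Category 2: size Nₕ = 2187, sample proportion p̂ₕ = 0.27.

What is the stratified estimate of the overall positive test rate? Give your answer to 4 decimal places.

N = 2293 + 2187 = 4480.
Overall proportion = Σ (Nₕ/N)·p̂ₕ.
Σ Nₕp̂ₕ = 963.06 + 590.49 = 1553.55.
1553.55 / 4480 = 0.346775... → 0.3468.

0.3468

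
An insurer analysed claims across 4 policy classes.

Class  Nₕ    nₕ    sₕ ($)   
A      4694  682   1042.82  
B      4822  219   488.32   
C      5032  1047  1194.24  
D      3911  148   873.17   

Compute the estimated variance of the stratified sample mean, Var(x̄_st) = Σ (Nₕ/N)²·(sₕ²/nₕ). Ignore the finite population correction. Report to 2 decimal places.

N = 18459. Term for each stratum: Wₕ²sₕ²/nₕ.
Var(x̄_st) = 103.11080 + 74.30242 + 101.22819 + 231.25716 = 509.89857 → 509.90.

509.90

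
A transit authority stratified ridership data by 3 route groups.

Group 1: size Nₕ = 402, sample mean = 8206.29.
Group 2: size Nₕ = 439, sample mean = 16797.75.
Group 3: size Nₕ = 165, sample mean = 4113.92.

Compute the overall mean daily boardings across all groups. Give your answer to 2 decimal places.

11284.23

N = 1006; weights Wₕ = Nₕ/N = (0.3996, 0.4364, 0.1640).
x̄_st = Σ Wₕ·x̄ₕ = 0.3996·8206.29 + 0.4364·16797.75 + 0.1640·4113.92 ≈ 11284.2322...
→ 11284.23.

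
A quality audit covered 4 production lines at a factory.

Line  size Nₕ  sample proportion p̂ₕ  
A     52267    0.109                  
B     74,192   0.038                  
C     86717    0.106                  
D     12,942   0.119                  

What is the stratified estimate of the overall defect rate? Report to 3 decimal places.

0.085

Wₕ = Nₕ/N with N = 226118: 0.2311, 0.3281, 0.3835, 0.0572.
p̂_st = 0.2311·0.109 + 0.3281·0.038 + 0.3835·0.106 + 0.0572·0.119 ≈ 0.08513... → 0.085.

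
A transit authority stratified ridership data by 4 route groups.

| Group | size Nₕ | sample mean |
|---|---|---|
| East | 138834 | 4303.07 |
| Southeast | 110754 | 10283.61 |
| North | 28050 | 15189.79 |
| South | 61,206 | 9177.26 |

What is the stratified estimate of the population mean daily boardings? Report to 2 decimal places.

8039.51

x̄_st = (Σ Nₕx̄ₕ) / (Σ Nₕ) = (138834·4303.07 + 110754·10283.61 + 28050·15189.79 + 61206·9177.26) / 338844
= 2724140347.38 / 338844 = 8039.5118... → 8039.51.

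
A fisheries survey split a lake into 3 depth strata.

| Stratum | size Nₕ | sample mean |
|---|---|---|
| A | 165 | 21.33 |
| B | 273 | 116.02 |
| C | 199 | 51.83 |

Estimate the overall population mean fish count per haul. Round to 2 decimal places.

N = 165 + 273 + 199 = 637.
Overall mean = Σ (Nₕ/N)·x̄ₕ — weight by population share, not a simple average.
Σ Nₕx̄ₕ = 165·21.33 + 273·116.02 + 199·51.83 = 3519.45 + 31673.46 + 10314.17 = 45507.08.
Divide by N: 45507.08 / 637 = 71.4397... → 71.44.

71.44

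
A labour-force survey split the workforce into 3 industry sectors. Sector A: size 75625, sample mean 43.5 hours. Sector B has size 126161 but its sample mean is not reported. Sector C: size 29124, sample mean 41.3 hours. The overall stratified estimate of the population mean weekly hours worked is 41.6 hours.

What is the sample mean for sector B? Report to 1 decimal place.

40.5

N = 75625 + 126161 + 29124 = 230910.
Overall total = μ·N = 41.6·230910 = 9605856.
Subtract the known strata: 75625·43.5 + 29124·41.3 = 4492508.7.
Remaining total for sector B: 9605856 − 4492508.7 = 5113347.3.
Divide by its size: 5113347.3 / 126161 = 40.530... → 40.5.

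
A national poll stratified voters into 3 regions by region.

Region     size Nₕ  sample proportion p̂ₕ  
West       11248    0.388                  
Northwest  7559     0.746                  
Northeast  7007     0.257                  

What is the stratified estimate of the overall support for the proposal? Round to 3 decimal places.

0.457

Wₕ = Nₕ/N with N = 25814: 0.4357, 0.2928, 0.2714.
p̂_st = 0.4357·0.388 + 0.2928·0.746 + 0.2714·0.257 ≈ 0.45727... → 0.457.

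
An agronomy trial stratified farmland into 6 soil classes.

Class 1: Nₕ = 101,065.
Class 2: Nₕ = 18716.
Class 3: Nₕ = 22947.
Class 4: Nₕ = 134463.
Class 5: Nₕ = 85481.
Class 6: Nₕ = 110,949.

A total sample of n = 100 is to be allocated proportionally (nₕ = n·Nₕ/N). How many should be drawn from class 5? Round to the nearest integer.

18

Share of class 5 = 85481/473621 = 0.18048.
Allocate 100 × 0.18048 = 18.048... → 18.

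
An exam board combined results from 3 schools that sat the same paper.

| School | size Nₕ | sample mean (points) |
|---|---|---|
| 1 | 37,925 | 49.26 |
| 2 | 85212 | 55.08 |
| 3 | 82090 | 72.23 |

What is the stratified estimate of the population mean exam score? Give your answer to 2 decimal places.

60.86

N = 205227; weights Wₕ = Nₕ/N = (0.1848, 0.4152, 0.4000).
x̄_st = Σ Wₕ·x̄ₕ = 0.1848·49.26 + 0.4152·55.08 + 0.4000·72.23 ≈ 60.8644...
→ 60.86.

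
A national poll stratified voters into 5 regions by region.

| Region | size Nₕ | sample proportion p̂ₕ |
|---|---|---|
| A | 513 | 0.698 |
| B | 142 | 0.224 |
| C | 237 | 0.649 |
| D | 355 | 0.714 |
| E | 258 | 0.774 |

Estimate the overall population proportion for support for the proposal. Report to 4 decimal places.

0.6624

Wₕ = Nₕ/N with N = 1505: 0.3409, 0.0944, 0.1575, 0.2359, 0.1714.
p̂_st = 0.3409·0.698 + 0.0944·0.224 + 0.1575·0.649 + 0.2359·0.714 + 0.1714·0.774 ≈ 0.662363... → 0.6624.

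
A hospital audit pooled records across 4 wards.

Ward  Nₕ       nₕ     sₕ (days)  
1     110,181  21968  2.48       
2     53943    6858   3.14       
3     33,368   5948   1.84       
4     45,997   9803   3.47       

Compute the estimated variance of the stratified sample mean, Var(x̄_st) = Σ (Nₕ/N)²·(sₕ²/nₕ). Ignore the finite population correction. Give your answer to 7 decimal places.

0.0001824

N = 243489. Term for each stratum: Wₕ²sₕ²/nₕ.
Var(x̄_st) = 0.0000573281 + 0.0000705624 + 0.0000106897 + 0.0000438329 = 0.0001824131 → 0.0001824.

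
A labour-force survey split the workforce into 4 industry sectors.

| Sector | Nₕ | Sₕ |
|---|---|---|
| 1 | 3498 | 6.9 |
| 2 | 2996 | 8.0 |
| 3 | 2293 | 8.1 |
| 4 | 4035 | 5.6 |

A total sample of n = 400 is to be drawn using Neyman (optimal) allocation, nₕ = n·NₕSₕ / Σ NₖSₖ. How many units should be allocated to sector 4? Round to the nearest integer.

101

1: NₕSₕ = 3498·6.9 = 24136.2
2: NₕSₕ = 2996·8.0 = 23968
3: NₕSₕ = 2293·8.1 = 18573.3
4: NₕSₕ = 4035·5.6 = 22596
Σ NₕSₕ = 89273.5.
n_4 = 400·22596/89273.5 = 101.244... → 101.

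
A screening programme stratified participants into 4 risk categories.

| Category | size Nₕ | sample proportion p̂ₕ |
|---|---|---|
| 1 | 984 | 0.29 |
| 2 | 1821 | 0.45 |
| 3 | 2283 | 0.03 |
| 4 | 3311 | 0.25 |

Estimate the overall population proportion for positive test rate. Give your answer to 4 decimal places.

N = 984 + 1821 + 2283 + 3311 = 8399.
Overall proportion = Σ (Nₕ/N)·p̂ₕ.
Σ Nₕp̂ₕ = 285.36 + 819.45 + 68.49 + 827.75 = 2001.05.
2001.05 / 8399 = 0.238249... → 0.2382.

0.2382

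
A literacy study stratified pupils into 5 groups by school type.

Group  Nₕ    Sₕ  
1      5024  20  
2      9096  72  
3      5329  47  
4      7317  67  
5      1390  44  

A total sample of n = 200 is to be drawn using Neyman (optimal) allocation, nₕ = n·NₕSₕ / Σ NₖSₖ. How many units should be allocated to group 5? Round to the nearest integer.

Σ NₕSₕ = 5024·20 + 9096·72 + 5329·47 + 7317·67 + 1390·44 = 1557254.
Share for 5: 61160/1557254 = 0.03927.
n_5 = 200 × 0.03927 = 7.855... → 8.

8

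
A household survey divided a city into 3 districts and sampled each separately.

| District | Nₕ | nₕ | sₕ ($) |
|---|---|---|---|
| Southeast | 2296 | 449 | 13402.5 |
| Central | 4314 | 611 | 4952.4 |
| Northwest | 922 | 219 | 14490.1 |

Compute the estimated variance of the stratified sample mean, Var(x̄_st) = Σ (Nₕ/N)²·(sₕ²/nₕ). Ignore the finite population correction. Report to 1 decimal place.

N = 7532; Wₕ = Nₕ/N.
district Southeast: (2296/7532)²·13402.5²/449 = 37174.7824
district Central: (4314/7532)²·4952.4²/611 = 13168.3050
district Northwest: (922/7532)²·14490.1²/219 = 14366.1326
Sum = 64709.2201 → 64709.2.

64709.2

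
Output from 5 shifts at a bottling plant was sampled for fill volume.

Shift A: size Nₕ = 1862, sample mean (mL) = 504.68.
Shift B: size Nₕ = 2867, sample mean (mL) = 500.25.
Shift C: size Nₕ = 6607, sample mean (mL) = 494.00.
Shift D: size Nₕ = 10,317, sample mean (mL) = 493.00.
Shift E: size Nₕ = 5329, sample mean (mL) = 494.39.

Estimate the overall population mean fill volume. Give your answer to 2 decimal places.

N = 26982; weights Wₕ = Nₕ/N = (0.0690, 0.1063, 0.2449, 0.3824, 0.1975).
x̄_st = Σ Wₕ·x̄ₕ = 0.0690·504.68 + 0.1063·500.25 + 0.2449·494.00 + 0.3824·493.00 + 0.1975·494.39 ≈ 495.0958...
→ 495.10.

495.10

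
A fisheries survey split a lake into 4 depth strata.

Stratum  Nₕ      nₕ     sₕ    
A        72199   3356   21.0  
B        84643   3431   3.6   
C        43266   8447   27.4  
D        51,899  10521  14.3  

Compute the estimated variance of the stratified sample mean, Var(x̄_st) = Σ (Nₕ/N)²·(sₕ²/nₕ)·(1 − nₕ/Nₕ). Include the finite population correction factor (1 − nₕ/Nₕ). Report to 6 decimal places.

N = 252007; Wₕ = Nₕ/N.
stratum A: (72199/252007)²·21.0²/3356·(1 − 3356/72199) = 0.010284481
stratum B: (84643/252007)²·3.6²/3431·(1 − 3431/84643) = 0.000408856
stratum C: (43266/252007)²·27.4²/8447·(1 − 8447/43266) = 0.002108320
stratum D: (51899/252007)²·14.3²/10521·(1 − 10521/51899) = 0.000657231
Sum = 0.013458889 → 0.013459.

0.013459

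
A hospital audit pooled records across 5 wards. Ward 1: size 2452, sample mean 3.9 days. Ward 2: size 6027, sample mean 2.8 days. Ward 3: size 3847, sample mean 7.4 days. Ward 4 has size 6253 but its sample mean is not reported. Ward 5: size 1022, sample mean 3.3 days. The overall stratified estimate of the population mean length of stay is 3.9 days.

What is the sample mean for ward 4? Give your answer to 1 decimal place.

N = 2452 + 6027 + 3847 + 6253 + 1022 = 19601.
Overall total = μ·N = 3.9·19601 = 76443.9.
Subtract the known strata: 2452·3.9 + 6027·2.8 + 3847·7.4 + 1022·3.3 = 58278.8.
Remaining total for ward 4: 76443.9 − 58278.8 = 18165.1.
Divide by its size: 18165.1 / 6253 = 2.905... → 2.9.

2.9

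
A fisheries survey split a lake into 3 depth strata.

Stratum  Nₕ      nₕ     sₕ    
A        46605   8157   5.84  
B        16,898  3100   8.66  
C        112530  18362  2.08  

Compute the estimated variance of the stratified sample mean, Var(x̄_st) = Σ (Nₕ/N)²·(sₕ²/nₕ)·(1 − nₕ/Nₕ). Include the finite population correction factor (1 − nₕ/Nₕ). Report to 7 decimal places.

0.0005044

N = 176033; Wₕ = Nₕ/N.
stratum A: (46605/176033)²·5.84²/8157·(1 − 8157/46605) = 0.0002417761
stratum B: (16898/176033)²·8.66²/3100·(1 − 3100/16898) = 0.0001820276
stratum C: (112530/176033)²·2.08²/18362·(1 − 18362/112530) = 0.0000805731
Sum = 0.0005043768 → 0.0005044.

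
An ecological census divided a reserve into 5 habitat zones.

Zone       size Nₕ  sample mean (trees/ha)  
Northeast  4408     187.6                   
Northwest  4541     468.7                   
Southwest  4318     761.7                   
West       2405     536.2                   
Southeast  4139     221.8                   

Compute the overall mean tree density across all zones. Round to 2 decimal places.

426.63

N = 19811; weights Wₕ = Nₕ/N = (0.2225, 0.2292, 0.2180, 0.1214, 0.2089).
x̄_st = Σ Wₕ·x̄ₕ = 0.2225·187.6 + 0.2292·468.7 + 0.2180·761.7 + 0.1214·536.2 + 0.2089·221.8 ≈ 426.6276...
→ 426.63.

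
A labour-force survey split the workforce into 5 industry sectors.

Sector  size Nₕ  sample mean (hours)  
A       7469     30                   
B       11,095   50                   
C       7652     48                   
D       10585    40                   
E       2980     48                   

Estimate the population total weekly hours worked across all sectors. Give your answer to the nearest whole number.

A: 7469·30 = 224070
B: 11095·50 = 554750
C: 7652·48 = 367296
D: 10585·40 = 423400
E: 2980·48 = 143040
τ̂ = Σ Nₕx̄ₕ = 1712556.

1712556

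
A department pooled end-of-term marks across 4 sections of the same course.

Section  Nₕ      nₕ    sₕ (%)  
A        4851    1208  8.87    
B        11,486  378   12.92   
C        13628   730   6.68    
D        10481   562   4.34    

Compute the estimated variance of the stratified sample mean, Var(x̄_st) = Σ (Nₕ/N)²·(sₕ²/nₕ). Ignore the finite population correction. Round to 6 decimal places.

0.045741

N = 40446. Term for each stratum: Wₕ²sₕ²/nₕ.
Var(x̄_st) = 0.000936897 + 0.035613913 + 0.006939739 + 0.002250595 = 0.045741145 → 0.045741.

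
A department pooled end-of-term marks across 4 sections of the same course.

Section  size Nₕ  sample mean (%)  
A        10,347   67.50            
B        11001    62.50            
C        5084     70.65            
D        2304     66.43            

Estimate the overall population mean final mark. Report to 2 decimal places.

N = 10347 + 11001 + 5084 + 2304 = 28736.
Overall mean = Σ (Nₕ/N)·x̄ₕ — weight by population share, not a simple average.
Σ Nₕx̄ₕ = 10347·67.50 + 11001·62.50 + 5084·70.65 + 2304·66.43 = 698422.5 + 687562.5 + 359184.6 + 153054.72 = 1898224.32.
Divide by N: 1898224.32 / 28736 = 66.0574... → 66.06.

66.06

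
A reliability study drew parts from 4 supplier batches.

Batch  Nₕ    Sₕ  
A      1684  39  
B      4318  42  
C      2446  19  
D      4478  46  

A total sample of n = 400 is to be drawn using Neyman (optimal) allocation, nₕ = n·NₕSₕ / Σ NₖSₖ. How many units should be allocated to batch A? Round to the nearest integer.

53

Σ NₕSₕ = 1684·39 + 4318·42 + 2446·19 + 4478·46 = 499494.
Share for A: 65676/499494 = 0.13149.
n_A = 400 × 0.13149 = 52.594... → 53.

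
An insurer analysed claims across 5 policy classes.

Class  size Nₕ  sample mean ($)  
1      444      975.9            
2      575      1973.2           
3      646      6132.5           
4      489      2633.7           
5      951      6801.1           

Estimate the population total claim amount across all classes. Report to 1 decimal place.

13285210.0

Estimate total by summing Nₕ·x̄ₕ over strata.
444·975.9 + 575·1973.2 + 646·6132.5 + 489·2633.7 + 951·6801.1 = 433299.6 + 1134590 + 3961595 + 1287879.3 + 6467846.1 = 13285210.0.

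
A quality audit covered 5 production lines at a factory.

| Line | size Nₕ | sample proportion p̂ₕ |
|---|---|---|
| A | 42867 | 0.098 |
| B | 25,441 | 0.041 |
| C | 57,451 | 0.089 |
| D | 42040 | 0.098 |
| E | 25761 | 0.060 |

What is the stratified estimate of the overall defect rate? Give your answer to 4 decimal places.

0.0828

N = 42867 + 25441 + 57451 + 42040 + 25761 = 193560.
Overall proportion = Σ (Nₕ/N)·p̂ₕ.
Σ Nₕp̂ₕ = 4200.966 + 1043.081 + 5113.139 + 4119.92 + 1545.66 = 16022.766.
16022.766 / 193560 = 0.082779... → 0.0828.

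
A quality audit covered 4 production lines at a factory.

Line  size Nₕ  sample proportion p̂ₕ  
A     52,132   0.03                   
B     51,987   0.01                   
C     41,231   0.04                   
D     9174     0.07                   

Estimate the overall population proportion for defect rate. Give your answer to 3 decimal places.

N = 52132 + 51987 + 41231 + 9174 = 154524.
Overall proportion = Σ (Nₕ/N)·p̂ₕ.
Σ Nₕp̂ₕ = 1563.96 + 519.87 + 1649.24 + 642.18 = 4375.25.
4375.25 / 154524 = 0.02831... → 0.028.

0.028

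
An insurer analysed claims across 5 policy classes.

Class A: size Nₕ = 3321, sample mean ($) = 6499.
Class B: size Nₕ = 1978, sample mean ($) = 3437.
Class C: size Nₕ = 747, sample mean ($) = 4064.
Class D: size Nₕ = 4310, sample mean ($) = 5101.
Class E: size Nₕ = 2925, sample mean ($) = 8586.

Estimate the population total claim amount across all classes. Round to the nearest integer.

Estimate total by summing Nₕ·x̄ₕ over strata.
3321·6499 + 1978·3437 + 747·4064 + 4310·5101 + 2925·8586 = 21583179 + 6798386 + 3035808 + 21985310 + 25114050 = 78516733.

78516733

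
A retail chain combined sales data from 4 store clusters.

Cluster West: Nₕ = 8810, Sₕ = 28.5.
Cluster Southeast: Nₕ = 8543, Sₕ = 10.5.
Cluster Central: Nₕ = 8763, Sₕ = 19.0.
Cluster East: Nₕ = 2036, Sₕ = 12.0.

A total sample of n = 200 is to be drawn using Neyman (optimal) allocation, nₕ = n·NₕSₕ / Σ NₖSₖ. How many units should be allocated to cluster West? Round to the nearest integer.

94

West: NₕSₕ = 8810·28.5 = 251085
Southeast: NₕSₕ = 8543·10.5 = 89701.5
Central: NₕSₕ = 8763·19.0 = 166497
East: NₕSₕ = 2036·12.0 = 24432
Σ NₕSₕ = 531715.5.
n_West = 200·251085/531715.5 = 94.443... → 94.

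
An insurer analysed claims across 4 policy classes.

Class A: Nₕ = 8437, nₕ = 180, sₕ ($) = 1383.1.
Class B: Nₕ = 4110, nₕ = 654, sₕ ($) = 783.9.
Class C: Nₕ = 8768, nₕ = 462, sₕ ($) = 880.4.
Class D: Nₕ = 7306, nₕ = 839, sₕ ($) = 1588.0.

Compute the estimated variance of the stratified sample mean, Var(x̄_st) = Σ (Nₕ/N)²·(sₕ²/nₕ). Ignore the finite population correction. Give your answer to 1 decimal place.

1296.2

N = 28621. Term for each stratum: Wₕ²sₕ²/nₕ.
Var(x̄_st) = 923.5090 + 19.3757 + 157.4525 + 195.8523 = 1296.1896 → 1296.2.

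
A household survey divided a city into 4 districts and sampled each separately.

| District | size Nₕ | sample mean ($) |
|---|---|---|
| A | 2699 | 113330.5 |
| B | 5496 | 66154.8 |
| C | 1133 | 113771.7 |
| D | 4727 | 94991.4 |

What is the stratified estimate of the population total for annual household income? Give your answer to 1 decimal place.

1247393484.2

Estimate total by summing Nₕ·x̄ₕ over strata.
2699·113330.5 + 5496·66154.8 + 1133·113771.7 + 4727·94991.4 = 305879019.5 + 363586780.8 + 128903336.1 + 449024347.8 = 1247393484.2.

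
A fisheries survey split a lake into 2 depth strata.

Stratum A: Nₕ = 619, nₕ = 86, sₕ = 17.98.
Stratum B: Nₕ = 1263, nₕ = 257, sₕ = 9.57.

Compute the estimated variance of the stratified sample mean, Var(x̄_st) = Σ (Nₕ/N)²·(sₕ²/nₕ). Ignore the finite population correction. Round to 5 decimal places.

N = 1882; Wₕ = Nₕ/N.
stratum A: (619/1882)²·17.98²/86 = 0.40665207
stratum B: (1263/1882)²·9.57²/257 = 0.16049378
Sum = 0.56714585 → 0.56715.

0.56715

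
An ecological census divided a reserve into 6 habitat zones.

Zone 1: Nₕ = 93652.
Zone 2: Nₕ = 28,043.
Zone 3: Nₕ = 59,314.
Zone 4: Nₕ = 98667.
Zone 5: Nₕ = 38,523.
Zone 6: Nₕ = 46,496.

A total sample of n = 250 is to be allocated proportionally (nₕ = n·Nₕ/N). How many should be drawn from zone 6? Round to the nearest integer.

N = 93652 + 28043 + 59314 + 98667 + 38523 + 46496 = 364695.
n_6 = 250·46496/364695 = 31.873... → 32.

32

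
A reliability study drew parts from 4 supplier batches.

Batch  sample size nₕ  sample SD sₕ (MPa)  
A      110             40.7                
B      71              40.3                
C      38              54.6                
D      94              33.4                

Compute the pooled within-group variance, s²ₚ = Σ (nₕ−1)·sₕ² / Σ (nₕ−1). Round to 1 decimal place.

1645.0

Degrees of freedom: 109 + 70 + 37 + 93 = 309.
Σ(nₕ−1)sₕ² = 109·1656.49 + 70·1624.09 + 37·2981.16 + 93·1115.56 = 508293.71.
s²ₚ = 508293.71 / 309 = 1644.963... → 1645.0.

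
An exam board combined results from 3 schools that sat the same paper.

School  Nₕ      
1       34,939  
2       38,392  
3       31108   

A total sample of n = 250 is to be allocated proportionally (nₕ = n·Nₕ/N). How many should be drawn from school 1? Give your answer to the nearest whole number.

Share of school 1 = 34939/104439 = 0.33454.
Allocate 250 × 0.33454 = 83.635... → 84.

84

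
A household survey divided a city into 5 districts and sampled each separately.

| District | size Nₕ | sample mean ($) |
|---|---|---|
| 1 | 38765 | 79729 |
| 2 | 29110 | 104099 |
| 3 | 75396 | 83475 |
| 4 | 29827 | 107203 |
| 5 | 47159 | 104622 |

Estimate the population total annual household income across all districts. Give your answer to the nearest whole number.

20546110454

Population total = Σ Nₕ·x̄ₕ (each stratum's size times its mean).
38765·79729 + 29110·104099 + 75396·83475 + 29827·107203 + 47159·104622 = 3090694685 + 3030321890 + 6293681100 + 3197543881 + 4933868898 = 20546110454.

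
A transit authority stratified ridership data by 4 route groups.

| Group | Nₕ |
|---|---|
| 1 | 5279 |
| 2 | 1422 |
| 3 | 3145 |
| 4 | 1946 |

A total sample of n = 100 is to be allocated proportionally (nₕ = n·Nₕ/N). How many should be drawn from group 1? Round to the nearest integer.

45

Share of group 1 = 5279/11792 = 0.44768.
Allocate 100 × 0.44768 = 44.768... → 45.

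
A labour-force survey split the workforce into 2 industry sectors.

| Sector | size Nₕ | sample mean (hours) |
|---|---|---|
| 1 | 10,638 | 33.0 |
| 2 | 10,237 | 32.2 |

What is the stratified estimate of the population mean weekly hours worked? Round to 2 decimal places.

N = 10638 + 10237 = 20875.
Weight each subgroup mean by Nₕ/N and sum.
Σ Nₕx̄ₕ = 10638·33.0 + 10237·32.2 = 351054 + 329631.4 = 680685.4.
Divide by N: 680685.4 / 20875 = 32.6077... → 32.61.

32.61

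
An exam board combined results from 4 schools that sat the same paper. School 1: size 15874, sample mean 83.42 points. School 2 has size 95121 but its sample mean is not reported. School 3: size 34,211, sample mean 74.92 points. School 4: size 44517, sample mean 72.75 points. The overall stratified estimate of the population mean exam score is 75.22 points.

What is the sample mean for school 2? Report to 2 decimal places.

Σ Nₕx̄ₕ = N·μ, so 95121·x̄_2 = 189723·75.22 − (15874·83.42 + 34211·74.92 + 44517·72.75).
= 14270964.06 − 7125908.95 = 7145055.11.
x̄_2 = 7145055.11 / 95121 = 75.1154... → 75.12.

75.12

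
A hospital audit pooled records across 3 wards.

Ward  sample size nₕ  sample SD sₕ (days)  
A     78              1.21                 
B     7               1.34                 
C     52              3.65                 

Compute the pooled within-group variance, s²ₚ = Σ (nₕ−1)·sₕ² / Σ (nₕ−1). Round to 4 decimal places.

5.9922

A: (78−1)·1.21² = 77·1.4641 = 112.7357
B: (7−1)·1.34² = 6·1.7956 = 10.7736
C: (52−1)·3.65² = 51·13.3225 = 679.4475
Numerator = 802.9568; denominator = Σ(nₕ−1) = 134.
s²ₚ = 802.9568/134 = 5.992215... → 5.9922.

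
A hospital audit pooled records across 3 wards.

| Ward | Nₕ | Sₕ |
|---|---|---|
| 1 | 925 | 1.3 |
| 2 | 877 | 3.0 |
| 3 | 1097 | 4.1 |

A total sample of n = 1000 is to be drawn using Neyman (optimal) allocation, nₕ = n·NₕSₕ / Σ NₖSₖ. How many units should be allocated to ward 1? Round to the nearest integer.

1: NₕSₕ = 925·1.3 = 1202.5
2: NₕSₕ = 877·3.0 = 2631
3: NₕSₕ = 1097·4.1 = 4497.7
Σ NₕSₕ = 8331.2.
n_1 = 1000·1202.5/8331.2 = 144.337... → 144.

144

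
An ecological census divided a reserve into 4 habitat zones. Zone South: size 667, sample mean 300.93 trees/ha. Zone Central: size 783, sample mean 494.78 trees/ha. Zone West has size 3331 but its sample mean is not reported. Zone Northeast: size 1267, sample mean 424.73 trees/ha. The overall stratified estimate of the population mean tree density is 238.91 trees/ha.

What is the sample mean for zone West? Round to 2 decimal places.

N = 667 + 783 + 3331 + 1267 = 6048.
Overall total = μ·N = 238.91·6048 = 1444927.68.
Subtract the known strata: 667·300.93 + 783·494.78 + 1267·424.73 = 1126265.96.
Remaining total for zone West: 1444927.68 − 1126265.96 = 318661.72.
Divide by its size: 318661.72 / 3331 = 95.6655... → 95.67.

95.67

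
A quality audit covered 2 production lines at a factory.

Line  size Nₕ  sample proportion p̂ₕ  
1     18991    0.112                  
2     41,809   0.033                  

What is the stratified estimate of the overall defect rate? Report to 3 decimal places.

N = 18991 + 41809 = 60800.
Overall proportion = Σ (Nₕ/N)·p̂ₕ.
Σ Nₕp̂ₕ = 2126.992 + 1379.697 = 3506.689.
3506.689 / 60800 = 0.05768... → 0.058.

0.058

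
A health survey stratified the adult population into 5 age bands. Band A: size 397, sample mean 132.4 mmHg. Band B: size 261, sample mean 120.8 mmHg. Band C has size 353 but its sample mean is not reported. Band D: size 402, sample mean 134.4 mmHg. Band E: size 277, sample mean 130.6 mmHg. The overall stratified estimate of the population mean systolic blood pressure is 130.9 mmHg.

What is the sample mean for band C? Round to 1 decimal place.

Σ Nₕx̄ₕ = N·μ, so 353·x̄_C = 1690·130.9 − (397·132.4 + 261·120.8 + 402·134.4 + 277·130.6).
= 221221 − 174296.6 = 46924.4.
x̄_C = 46924.4 / 353 = 132.930... → 132.9.

132.9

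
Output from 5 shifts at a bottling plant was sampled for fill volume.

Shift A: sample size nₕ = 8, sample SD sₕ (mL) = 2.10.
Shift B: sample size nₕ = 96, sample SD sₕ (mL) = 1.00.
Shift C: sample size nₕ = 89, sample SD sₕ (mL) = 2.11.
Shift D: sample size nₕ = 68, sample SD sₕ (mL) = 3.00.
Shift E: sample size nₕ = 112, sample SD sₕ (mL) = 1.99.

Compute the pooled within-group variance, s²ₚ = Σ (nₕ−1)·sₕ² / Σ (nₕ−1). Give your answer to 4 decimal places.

Degrees of freedom: 7 + 95 + 88 + 67 + 111 = 368.
Σ(nₕ−1)sₕ² = 7·4.41 + 95·1 + 88·4.4521 + 67·9 + 111·3.9601 = 1560.2259.
s²ₚ = 1560.2259 / 368 = 4.239744... → 4.2397.

4.2397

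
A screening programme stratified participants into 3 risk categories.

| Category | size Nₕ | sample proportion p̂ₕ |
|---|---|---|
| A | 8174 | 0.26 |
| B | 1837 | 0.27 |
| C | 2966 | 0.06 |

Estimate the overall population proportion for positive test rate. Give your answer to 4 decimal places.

0.2157

N = 8174 + 1837 + 2966 = 12977.
Overall proportion = Σ (Nₕ/N)·p̂ₕ.
Σ Nₕp̂ₕ = 2125.24 + 495.99 + 177.96 = 2799.19.
2799.19 / 12977 = 0.215704... → 0.2157.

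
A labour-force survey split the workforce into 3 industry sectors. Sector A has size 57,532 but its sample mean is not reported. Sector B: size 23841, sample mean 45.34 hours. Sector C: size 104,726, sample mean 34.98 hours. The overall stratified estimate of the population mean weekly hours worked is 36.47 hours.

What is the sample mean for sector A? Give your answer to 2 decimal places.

Σ Nₕx̄ₕ = N·μ, so 57532·x̄_A = 186099·36.47 − (23841·45.34 + 104726·34.98).
= 6787030.53 − 4744266.42 = 2042764.11.
x̄_A = 2042764.11 / 57532 = 35.5066... → 35.51.

35.51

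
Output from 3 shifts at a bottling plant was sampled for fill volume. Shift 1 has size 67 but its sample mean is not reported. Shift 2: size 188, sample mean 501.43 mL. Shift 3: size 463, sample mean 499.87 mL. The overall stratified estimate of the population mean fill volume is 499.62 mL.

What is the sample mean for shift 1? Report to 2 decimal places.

492.81

Σ Nₕx̄ₕ = N·μ, so 67·x̄_1 = 718·499.62 − (188·501.43 + 463·499.87).
= 358727.16 − 325708.65 = 33018.51.
x̄_1 = 33018.51 / 67 = 492.8136... → 492.81.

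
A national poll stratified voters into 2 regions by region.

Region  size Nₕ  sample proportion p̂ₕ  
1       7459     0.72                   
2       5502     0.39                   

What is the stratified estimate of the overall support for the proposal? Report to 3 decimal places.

0.580

Wₕ = Nₕ/N with N = 12961: 0.5755, 0.4245.
p̂_st = 0.5755·0.72 + 0.4245·0.39 ≈ 0.57991... → 0.580.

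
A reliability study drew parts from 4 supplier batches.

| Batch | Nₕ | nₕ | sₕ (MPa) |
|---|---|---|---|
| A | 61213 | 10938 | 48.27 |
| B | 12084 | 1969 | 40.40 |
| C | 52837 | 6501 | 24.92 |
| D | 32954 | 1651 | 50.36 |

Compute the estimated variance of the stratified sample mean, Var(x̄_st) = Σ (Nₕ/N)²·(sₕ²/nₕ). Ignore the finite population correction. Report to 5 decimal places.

N = 159088; Wₕ = Nₕ/N.
batch A: (61213/159088)²·48.27²/10938 = 0.03153764
batch B: (12084/159088)²·40.40²/1969 = 0.00478259
batch C: (52837/159088)²·24.92²/6501 = 0.01053701
batch D: (32954/159088)²·50.36²/1651 = 0.06591220
Sum = 0.11276944 → 0.11277.

0.11277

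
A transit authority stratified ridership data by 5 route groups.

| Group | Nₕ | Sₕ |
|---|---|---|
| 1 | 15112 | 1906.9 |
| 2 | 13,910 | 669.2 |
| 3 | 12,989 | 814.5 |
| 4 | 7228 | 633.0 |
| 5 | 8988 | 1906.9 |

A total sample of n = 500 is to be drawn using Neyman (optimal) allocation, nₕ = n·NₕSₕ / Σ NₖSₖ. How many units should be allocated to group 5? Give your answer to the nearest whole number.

Σ NₕSₕ = 15112·1906.9 + 13910·669.2 + 12989·814.5 + 7228·633.0 + 8988·1906.9 = 70419726.5.
Share for 5: 17139217.2/70419726.5 = 0.24339.
n_5 = 500 × 0.24339 = 121.693... → 122.

122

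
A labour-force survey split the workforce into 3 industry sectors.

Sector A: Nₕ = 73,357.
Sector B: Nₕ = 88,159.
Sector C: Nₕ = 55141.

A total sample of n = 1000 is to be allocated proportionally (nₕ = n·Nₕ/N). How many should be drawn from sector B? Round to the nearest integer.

N = 73357 + 88159 + 55141 = 216657.
n_B = 1000·88159/216657 = 406.906... → 407.

407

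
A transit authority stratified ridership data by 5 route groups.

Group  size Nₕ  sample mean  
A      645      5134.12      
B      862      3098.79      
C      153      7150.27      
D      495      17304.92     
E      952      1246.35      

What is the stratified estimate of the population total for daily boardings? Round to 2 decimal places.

16829116.29

Population total = Σ Nₕ·x̄ₕ (each stratum's size times its mean).
645·5134.12 + 862·3098.79 + 153·7150.27 + 495·17304.92 + 952·1246.35 = 3311507.4 + 2671156.98 + 1093991.31 + 8565935.4 + 1186525.2 = 16829116.29.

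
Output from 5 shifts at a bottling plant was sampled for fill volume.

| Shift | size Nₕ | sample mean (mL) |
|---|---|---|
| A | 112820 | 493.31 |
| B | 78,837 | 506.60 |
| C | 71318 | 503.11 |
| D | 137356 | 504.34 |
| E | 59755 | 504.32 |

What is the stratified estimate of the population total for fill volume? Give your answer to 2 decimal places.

A: 112820·493.31 = 55655234.2
B: 78837·506.60 = 39938824.2
C: 71318·503.11 = 35880798.98
D: 137356·504.34 = 69274125.04
E: 59755·504.32 = 30135641.6
τ̂ = Σ Nₕx̄ₕ = 230884624.02.

230884624.02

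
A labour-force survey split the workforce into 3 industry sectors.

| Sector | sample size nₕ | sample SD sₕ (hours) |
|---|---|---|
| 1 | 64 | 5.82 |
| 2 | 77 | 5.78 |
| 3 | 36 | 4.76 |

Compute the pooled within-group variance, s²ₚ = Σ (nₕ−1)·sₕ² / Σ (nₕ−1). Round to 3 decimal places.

31.414

1: (64−1)·5.82² = 63·33.8724 = 2133.9612
2: (77−1)·5.78² = 76·33.4084 = 2539.0384
3: (36−1)·4.76² = 35·22.6576 = 793.016
Numerator = 5466.0156; denominator = Σ(nₕ−1) = 174.
s²ₚ = 5466.0156/174 = 31.41388... → 31.414.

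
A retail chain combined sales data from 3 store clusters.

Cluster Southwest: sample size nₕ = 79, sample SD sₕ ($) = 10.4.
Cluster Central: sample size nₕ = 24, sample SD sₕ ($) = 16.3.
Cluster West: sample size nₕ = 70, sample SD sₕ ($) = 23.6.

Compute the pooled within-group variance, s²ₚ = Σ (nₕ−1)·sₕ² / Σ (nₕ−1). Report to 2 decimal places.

311.63

Southwest: (79−1)·10.4² = 78·108.16 = 8436.48
Central: (24−1)·16.3² = 23·265.69 = 6110.87
West: (70−1)·23.6² = 69·556.96 = 38430.24
Numerator = 52977.59; denominator = Σ(nₕ−1) = 170.
s²ₚ = 52977.59/170 = 311.6329... → 311.63.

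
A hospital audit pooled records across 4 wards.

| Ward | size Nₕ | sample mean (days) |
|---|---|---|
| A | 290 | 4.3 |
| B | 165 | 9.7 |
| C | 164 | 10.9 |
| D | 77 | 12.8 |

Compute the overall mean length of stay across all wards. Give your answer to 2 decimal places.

8.08

N = 696; weights Wₕ = Nₕ/N = (0.4167, 0.2371, 0.2356, 0.1106).
x̄_st = Σ Wₕ·x̄ₕ = 0.4167·4.3 + 0.2371·9.7 + 0.2356·10.9 + 0.1106·12.8 ≈ 8.0757...
→ 8.08.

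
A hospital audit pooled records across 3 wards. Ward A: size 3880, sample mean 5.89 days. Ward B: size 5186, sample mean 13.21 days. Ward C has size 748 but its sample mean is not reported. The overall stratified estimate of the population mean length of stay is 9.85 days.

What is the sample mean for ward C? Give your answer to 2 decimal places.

7.10

N = 3880 + 5186 + 748 = 9814.
Overall total = μ·N = 9.85·9814 = 96667.9.
Subtract the known strata: 3880·5.89 + 5186·13.21 = 91360.26.
Remaining total for ward C: 96667.9 − 91360.26 = 5307.64.
Divide by its size: 5307.64 / 748 = 7.0958... → 7.10.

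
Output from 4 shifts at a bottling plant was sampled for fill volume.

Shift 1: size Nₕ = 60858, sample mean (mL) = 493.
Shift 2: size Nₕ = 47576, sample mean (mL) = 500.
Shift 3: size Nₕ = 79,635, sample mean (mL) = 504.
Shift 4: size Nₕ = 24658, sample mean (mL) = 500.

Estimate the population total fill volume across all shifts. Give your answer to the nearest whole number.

Estimate total by summing Nₕ·x̄ₕ over strata.
60858·493 + 47576·500 + 79635·504 + 24658·500 = 30002994 + 23788000 + 40136040 + 12329000 = 106256034.

106256034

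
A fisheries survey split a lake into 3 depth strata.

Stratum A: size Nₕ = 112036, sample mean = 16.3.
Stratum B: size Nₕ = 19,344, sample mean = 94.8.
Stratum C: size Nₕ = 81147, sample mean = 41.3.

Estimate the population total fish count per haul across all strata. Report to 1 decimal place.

7011369.1

Population total = Σ Nₕ·x̄ₕ (each stratum's size times its mean).
112036·16.3 + 19344·94.8 + 81147·41.3 = 1826186.8 + 1833811.2 + 3351371.1 = 7011369.1.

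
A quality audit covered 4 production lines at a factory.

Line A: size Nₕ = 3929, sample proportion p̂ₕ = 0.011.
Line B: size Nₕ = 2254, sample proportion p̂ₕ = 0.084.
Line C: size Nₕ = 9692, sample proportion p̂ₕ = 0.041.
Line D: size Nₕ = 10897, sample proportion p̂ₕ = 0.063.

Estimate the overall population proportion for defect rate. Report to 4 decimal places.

0.0492

N = 3929 + 2254 + 9692 + 10897 = 26772.
Overall proportion = Σ (Nₕ/N)·p̂ₕ.
Σ Nₕp̂ₕ = 43.219 + 189.336 + 397.372 + 686.511 = 1316.438.
1316.438 / 26772 = 0.049172... → 0.0492.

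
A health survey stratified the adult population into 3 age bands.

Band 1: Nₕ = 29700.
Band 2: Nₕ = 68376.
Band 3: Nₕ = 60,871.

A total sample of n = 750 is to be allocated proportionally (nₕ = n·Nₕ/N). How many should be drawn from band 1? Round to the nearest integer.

N = 29700 + 68376 + 60871 = 158947.
n_1 = 750·29700/158947 = 140.141... → 140.

140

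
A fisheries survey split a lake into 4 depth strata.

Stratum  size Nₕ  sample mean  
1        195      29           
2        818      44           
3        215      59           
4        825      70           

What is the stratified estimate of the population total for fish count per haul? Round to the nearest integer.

1: 195·29 = 5655
2: 818·44 = 35992
3: 215·59 = 12685
4: 825·70 = 57750
τ̂ = Σ Nₕx̄ₕ = 112082.

112082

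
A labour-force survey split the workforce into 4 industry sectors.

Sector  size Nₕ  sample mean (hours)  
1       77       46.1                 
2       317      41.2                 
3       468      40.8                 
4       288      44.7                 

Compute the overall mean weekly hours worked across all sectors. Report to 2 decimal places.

42.24

N = 1150; weights Wₕ = Nₕ/N = (0.0670, 0.2757, 0.4070, 0.2504).
x̄_st = Σ Wₕ·x̄ₕ = 0.0670·46.1 + 0.2757·41.2 + 0.4070·40.8 + 0.2504·44.7 ≈ 42.2418...
→ 42.24.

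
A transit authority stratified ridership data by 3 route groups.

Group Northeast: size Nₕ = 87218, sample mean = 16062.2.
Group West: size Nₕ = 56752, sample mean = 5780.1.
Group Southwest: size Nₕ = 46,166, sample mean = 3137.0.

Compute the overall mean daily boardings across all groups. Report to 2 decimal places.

x̄_st = (Σ Nₕx̄ₕ) / (Σ Nₕ) = (87218·16062.2 + 56752·5780.1 + 46166·3137.0) / 190136
= 1873767936.8 / 190136 = 9854.8825... → 9854.88.

9854.88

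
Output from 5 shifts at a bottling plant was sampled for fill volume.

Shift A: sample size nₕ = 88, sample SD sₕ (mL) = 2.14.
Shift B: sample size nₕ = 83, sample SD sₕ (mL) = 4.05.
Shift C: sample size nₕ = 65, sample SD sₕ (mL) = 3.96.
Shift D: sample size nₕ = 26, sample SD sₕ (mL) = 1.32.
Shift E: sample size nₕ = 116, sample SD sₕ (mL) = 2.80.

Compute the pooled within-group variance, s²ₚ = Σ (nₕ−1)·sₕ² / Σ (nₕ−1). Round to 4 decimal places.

9.8987

A: (88−1)·2.14² = 87·4.5796 = 398.4252
B: (83−1)·4.05² = 82·16.4025 = 1345.005
C: (65−1)·3.96² = 64·15.6816 = 1003.6224
D: (26−1)·1.32² = 25·1.7424 = 43.56
E: (116−1)·2.80² = 115·7.84 = 901.6
Numerator = 3692.2126; denominator = Σ(nₕ−1) = 373.
s²ₚ = 3692.2126/373 = 9.898693... → 9.8987.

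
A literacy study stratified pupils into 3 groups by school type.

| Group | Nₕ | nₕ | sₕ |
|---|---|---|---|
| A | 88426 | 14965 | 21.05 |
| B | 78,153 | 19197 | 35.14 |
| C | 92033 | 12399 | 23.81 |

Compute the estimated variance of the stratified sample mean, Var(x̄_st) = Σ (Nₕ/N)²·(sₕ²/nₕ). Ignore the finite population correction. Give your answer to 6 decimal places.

N = 258612. Term for each stratum: Wₕ²sₕ²/nₕ.
Var(x̄_st) = 0.003461705 + 0.005874408 + 0.005790578 = 0.015126692 → 0.015127.

0.015127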